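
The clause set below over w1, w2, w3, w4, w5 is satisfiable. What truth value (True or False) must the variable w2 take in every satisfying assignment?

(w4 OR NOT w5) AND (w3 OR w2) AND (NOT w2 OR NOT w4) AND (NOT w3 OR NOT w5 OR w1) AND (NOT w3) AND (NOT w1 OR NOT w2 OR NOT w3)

Suppose w2 = false.
(w3) alone gives w3 = true.
But (NOT w3) is also a unit clause — contradiction.
So every satisfying assignment has w2 = True.

True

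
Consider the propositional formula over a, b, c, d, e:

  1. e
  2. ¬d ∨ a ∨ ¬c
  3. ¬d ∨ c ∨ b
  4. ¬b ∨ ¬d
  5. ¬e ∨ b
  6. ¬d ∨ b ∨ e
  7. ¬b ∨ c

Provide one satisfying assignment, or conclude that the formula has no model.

Unit clause (e) forces e = True.
Unit clause (b) forces b = True.
Unit clause (¬d) forces d = False.
Unit clause (c) forces c = True.
All clauses hold; a can take either value.

a: True, b: True, c: True, d: False, e: True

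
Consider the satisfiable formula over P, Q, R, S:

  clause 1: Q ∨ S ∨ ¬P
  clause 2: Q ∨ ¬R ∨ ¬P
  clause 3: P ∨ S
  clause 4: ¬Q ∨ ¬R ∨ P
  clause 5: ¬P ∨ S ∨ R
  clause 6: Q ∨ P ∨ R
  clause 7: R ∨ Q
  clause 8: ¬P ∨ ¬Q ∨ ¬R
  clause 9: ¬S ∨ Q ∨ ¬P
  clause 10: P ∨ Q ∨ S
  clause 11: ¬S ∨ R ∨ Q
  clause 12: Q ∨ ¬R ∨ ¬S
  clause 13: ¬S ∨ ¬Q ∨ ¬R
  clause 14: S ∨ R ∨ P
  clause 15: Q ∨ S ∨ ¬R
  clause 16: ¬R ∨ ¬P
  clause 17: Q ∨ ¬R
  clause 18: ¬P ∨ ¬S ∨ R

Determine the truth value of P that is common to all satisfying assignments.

False

Suppose P = True.
Unit clause (¬R) forces R = False.
Unit clause (S) forces S = True.
But (¬S) is also a unit clause — contradiction.
So every satisfying assignment has P = False.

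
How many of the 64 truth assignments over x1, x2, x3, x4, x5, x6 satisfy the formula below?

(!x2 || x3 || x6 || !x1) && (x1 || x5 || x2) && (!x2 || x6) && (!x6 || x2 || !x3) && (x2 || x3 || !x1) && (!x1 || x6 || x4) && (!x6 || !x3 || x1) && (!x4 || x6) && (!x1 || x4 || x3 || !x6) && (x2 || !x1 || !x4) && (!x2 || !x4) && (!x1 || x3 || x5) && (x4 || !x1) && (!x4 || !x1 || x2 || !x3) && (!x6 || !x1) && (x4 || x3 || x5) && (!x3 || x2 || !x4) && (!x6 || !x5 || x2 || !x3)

5

There are 2^6 = 64 truth assignments over (x1, x2, x3, x4, x5, x6).
Split on x3. With x3 = true, the clauses containing x3 are satisfied and !x3 drops from the rest; 1 of the 2^5 = 32 assignments to the other variables satisfy what remains.
With x3 = false, by the same count on the reduced clause set, 4 assignments work.
(One model: x1=F, x2=F, x3=F, x4=F, x5=T, x6=F.)
Total: 1 + 4 = 5.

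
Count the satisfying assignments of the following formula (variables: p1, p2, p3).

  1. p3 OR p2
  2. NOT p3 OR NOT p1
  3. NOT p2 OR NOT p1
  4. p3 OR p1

There are 2^3 = 8 truth assignments over (p1, p2, p3).
Check each against the 4 clauses (columns in the order p1, p2, p3):
  F F F  ✗ fails (p3 OR p2)
  F F T  ✓ satisfies all
  F T F  ✗ fails (p3 OR p1)
  F T T  ✓ satisfies all
  T F F  ✗ fails (p3 OR p2)
  T F T  ✗ fails (NOT p3 OR NOT p1)
  T T F  ✗ fails (NOT p2 OR NOT p1)
  T T T  ✗ fails (NOT p3 OR NOT p1)
2 of the 8 rows are models.

2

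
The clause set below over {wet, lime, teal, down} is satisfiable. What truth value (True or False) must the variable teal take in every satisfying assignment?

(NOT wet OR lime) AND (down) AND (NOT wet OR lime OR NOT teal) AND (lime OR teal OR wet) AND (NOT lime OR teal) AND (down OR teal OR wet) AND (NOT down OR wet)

Suppose teal = false.
Unit clause (down) forces down = true.
Unit clause (NOT lime) forces lime = false.
Unit clause (NOT wet) forces wet = false.
Now (wet) is unsatisfied and unit — conflict.
So every satisfying assignment has teal = True.

True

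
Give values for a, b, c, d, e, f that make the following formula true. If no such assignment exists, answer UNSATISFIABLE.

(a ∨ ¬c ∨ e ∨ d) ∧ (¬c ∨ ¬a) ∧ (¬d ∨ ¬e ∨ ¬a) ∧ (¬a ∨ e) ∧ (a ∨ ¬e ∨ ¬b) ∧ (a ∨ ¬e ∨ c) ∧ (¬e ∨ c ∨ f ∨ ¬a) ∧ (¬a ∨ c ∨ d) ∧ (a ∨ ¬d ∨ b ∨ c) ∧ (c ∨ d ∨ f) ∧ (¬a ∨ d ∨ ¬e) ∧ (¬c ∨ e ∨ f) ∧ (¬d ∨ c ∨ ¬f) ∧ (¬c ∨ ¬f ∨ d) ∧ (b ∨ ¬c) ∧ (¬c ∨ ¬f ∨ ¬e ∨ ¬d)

Branch on c: set c = False.
Branch on a: set a = False.
From the singleton clause (¬e), e = False.
Branch on d: set d = False.
From the singleton clause (f), f = True.
No clause remains; b is free.

a ↦ False, b ↦ True, c ↦ False, d ↦ False, e ↦ False, f ↦ True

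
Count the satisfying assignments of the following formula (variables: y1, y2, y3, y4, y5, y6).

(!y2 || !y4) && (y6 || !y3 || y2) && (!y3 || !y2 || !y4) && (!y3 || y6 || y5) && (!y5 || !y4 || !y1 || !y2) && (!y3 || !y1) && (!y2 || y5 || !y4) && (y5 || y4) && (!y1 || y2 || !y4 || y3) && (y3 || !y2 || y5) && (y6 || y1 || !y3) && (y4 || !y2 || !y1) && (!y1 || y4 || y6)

There are 2^6 = 64 truth assignments over (y1, y2, y3, y4, y5, y6).
Split on y2. With y2 = true, the clauses containing y2 are satisfied and !y2 drops from the rest; 3 of the 2^5 = 32 assignments to the other variables satisfy what remains.
With y2 = false, by the same count on the reduced clause set, 10 assignments work.
(One model: y1=F, y2=F, y3=F, y4=F, y5=T, y6=F.)
Total: 3 + 10 = 13.

13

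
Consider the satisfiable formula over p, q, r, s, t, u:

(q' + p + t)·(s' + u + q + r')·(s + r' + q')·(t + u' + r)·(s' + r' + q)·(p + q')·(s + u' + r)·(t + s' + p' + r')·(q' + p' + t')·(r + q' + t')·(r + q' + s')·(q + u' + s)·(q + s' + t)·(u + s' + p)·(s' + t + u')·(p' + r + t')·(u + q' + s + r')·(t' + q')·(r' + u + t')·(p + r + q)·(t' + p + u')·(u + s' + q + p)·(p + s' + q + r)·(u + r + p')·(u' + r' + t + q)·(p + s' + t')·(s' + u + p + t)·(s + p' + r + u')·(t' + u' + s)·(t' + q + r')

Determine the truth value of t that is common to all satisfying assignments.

Suppose t = 1.
From the singleton clause (q'), q = 0.
From the singleton clause (r'), r = 0.
From the singleton clause (p'), p = 0.
That conflicts with the unit clause (p).
So every satisfying assignment has t = False.

False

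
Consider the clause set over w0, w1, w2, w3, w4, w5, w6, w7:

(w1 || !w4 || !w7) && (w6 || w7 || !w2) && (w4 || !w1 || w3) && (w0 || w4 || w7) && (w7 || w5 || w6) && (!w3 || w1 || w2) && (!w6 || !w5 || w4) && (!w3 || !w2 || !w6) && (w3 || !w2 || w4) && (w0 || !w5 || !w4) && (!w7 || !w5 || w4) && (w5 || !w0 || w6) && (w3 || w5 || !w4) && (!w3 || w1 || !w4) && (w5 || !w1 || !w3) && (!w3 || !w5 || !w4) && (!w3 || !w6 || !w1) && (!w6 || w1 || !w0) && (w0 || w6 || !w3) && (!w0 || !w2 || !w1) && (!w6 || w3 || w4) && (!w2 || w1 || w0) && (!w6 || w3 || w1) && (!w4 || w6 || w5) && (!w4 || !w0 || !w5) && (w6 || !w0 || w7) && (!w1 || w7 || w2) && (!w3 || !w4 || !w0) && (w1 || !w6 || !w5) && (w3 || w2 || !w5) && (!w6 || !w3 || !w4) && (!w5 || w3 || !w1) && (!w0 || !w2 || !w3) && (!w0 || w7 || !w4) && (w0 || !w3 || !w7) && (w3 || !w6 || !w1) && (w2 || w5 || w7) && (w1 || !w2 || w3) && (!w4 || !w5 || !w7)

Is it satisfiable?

Try w1 = false.
Try w4 = false.
Try w0 = false.
The clause (w7) is unit, so w7 = true.
The clause (!w5) is unit, so w5 = false.
The clause (!w2) is unit, so w2 = false.
The clause (!w3) is unit, so w3 = false.
The clause (!w6) is unit, so w6 = false.
All clauses are satisfied.
A satisfying assignment: w0=false; w1=false; w2=false; w3=false; w4=false; w5=false; w6=false; w7=true.

Satisfiable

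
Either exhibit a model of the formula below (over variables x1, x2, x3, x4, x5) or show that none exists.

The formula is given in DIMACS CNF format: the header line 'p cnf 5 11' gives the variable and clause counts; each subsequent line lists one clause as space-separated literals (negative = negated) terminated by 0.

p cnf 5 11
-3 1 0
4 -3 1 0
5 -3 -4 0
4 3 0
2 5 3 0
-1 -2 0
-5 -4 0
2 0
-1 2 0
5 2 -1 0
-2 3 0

The clause (x2) is unit, so x2 = True.
The clause (¬x1) is unit, so x1 = False.
The clause (¬x3) is unit, so x3 = False.
Now (x3) is unsatisfied and unit — conflict.

UNSATISFIABLE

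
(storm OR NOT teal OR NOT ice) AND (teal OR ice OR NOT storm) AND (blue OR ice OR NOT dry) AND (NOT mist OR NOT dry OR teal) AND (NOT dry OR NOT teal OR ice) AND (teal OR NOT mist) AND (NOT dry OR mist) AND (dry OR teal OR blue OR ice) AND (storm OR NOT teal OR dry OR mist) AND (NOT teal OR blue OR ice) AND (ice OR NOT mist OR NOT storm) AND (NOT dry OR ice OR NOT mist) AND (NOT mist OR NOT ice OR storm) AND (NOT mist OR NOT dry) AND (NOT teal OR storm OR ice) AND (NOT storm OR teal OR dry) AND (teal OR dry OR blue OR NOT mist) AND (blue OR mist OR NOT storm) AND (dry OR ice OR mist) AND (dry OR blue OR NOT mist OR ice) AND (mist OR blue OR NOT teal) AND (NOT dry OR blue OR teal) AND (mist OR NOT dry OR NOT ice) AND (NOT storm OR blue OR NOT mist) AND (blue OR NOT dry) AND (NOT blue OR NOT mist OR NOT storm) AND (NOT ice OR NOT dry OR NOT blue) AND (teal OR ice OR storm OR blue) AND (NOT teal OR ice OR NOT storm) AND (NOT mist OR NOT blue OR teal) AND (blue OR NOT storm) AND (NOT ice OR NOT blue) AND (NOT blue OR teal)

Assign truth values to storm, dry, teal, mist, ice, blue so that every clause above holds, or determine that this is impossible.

storm=false,  dry=false,  teal=false,  mist=false,  ice=true,  blue=false

Case teal = false:
The clause (NOT mist) is unit, so mist = false.
The clause (NOT dry) is unit, so dry = false.
The clause (NOT storm) is unit, so storm = false.
The clause (ice) is unit, so ice = true.
The clause (NOT blue) is unit, so blue = false.
All clauses are satisfied.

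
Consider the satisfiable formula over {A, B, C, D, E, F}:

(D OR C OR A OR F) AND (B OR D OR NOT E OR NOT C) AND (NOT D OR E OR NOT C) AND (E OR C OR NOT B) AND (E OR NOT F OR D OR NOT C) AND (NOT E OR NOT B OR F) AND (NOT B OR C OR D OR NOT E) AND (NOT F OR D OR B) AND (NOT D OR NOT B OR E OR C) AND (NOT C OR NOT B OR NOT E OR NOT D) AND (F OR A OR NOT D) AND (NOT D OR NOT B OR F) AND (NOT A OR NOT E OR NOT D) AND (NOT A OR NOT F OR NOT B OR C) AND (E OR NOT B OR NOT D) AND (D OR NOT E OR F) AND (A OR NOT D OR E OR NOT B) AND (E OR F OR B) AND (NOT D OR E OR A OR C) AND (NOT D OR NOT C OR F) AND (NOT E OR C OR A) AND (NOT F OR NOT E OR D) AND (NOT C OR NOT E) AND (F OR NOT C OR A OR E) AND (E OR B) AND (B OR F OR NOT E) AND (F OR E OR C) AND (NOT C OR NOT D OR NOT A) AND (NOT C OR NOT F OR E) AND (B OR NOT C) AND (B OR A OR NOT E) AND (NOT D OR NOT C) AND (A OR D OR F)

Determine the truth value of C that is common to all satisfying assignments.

True

Suppose C = false.
Case E = true:
Unit clause (A) forces A = true.
Unit clause (NOT D) forces D = false.
Unit clause (NOT B) forces B = false.
Unit clause (NOT F) forces F = false.
That conflicts with the unit clause (F).
So E must be the other value — set E = false.
Unit clause (NOT B) forces B = false.
That conflicts with the unit clause (B).
Neither E = true nor E = false works.
So every satisfying assignment has C = True.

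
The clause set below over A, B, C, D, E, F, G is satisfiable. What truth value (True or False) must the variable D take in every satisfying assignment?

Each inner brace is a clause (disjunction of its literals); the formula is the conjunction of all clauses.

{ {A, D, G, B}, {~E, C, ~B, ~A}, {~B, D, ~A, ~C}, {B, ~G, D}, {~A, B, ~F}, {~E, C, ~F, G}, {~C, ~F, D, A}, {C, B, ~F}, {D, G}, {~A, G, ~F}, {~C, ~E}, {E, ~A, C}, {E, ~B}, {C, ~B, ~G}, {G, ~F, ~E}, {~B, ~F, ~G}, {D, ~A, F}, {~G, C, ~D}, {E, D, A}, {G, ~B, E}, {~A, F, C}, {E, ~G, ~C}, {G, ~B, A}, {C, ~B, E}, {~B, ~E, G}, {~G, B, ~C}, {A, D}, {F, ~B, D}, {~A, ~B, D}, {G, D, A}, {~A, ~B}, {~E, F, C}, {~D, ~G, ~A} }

True

Suppose D = 0.
From the singleton clause (G), G = 1.
From the singleton clause (B), B = 1.
From the singleton clause (E), E = 1.
From the singleton clause (~C), C = 0.
Now (C) is unsatisfied and unit — conflict.
So every satisfying assignment has D = True.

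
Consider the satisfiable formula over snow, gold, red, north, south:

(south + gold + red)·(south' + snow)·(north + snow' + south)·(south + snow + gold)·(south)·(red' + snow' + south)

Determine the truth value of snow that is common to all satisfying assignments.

True

Suppose snow = 0.
From the singleton clause (south'), south = 0.
Now (south) is unsatisfied and unit — conflict.
So every satisfying assignment has snow = True.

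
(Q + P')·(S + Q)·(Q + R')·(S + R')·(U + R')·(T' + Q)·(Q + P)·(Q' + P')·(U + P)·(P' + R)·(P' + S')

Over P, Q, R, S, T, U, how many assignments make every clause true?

6

There are 2^6 = 64 truth assignments over (P, Q, R, S, T, U).
Split on T. With T = 1, the clauses containing T are satisfied and T' drops from the rest; 3 of the 2^5 = 32 assignments to the other variables satisfy what remains.
With T = 0, by the same count on the reduced clause set, 3 assignments work.
(One model: P=F, Q=T, R=F, S=F, T=F, U=T.)
Total: 3 + 3 = 6.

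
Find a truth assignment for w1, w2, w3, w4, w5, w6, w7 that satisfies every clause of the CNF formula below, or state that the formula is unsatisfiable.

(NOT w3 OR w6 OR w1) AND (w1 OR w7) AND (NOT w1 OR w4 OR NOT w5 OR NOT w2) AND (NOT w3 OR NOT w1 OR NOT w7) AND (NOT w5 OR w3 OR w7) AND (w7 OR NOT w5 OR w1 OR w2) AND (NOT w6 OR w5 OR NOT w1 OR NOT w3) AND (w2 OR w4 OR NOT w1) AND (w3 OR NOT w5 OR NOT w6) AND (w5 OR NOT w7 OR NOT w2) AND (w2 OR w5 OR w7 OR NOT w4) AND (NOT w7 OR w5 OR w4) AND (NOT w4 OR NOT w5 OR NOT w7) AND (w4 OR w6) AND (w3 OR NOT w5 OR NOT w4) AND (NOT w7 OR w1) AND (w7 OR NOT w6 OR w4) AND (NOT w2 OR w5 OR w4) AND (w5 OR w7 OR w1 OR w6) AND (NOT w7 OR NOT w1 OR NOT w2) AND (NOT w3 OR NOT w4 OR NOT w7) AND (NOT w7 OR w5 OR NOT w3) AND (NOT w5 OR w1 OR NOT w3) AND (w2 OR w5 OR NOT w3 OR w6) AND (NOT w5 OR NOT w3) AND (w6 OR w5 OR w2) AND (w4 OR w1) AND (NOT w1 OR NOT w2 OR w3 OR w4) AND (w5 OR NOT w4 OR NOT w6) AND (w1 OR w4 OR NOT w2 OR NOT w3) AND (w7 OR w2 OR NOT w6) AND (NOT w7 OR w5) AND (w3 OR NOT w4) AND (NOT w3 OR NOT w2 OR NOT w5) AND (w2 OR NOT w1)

w1=true, w2=true, w3=true, w4=true, w5=false, w6=false, w7=false

Suppose w1 = true.
(w2) alone gives w2 = true.
(NOT w7) alone gives w7 = false.
Suppose w4 = true.
(w3) alone gives w3 = true.
(NOT w5) alone gives w5 = false.
(NOT w6) alone gives w6 = false.
All clauses are satisfied.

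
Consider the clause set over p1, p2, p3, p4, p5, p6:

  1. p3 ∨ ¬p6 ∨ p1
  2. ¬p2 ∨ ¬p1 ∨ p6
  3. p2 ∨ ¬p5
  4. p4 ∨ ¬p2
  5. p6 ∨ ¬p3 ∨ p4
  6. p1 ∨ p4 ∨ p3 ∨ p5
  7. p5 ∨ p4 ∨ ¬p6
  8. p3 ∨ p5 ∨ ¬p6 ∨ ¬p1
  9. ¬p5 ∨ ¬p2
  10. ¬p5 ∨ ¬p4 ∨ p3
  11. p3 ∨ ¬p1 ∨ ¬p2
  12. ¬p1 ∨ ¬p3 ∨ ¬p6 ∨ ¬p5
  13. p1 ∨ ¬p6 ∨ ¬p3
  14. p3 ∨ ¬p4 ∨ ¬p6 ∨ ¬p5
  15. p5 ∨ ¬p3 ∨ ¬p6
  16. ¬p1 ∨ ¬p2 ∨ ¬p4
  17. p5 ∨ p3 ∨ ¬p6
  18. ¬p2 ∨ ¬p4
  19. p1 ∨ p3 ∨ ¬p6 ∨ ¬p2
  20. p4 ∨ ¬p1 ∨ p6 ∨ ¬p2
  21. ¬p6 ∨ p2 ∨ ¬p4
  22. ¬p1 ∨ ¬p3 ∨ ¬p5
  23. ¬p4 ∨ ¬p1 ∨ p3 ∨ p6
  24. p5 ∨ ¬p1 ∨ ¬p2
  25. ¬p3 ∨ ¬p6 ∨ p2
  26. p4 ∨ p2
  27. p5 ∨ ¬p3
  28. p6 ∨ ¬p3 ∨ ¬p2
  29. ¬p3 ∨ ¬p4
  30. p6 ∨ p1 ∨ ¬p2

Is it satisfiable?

Yes

Try p2 = False.
From the singleton clause (¬p5), p5 = False.
From the singleton clause (p4), p4 = True.
From the singleton clause (¬p6), p6 = False.
From the singleton clause (¬p3), p3 = False.
From the singleton clause (¬p1), p1 = False.
This assignment satisfies each clause.
A satisfying assignment: p1=False, p2=False, p3=False, p4=True, p5=False, p6=False.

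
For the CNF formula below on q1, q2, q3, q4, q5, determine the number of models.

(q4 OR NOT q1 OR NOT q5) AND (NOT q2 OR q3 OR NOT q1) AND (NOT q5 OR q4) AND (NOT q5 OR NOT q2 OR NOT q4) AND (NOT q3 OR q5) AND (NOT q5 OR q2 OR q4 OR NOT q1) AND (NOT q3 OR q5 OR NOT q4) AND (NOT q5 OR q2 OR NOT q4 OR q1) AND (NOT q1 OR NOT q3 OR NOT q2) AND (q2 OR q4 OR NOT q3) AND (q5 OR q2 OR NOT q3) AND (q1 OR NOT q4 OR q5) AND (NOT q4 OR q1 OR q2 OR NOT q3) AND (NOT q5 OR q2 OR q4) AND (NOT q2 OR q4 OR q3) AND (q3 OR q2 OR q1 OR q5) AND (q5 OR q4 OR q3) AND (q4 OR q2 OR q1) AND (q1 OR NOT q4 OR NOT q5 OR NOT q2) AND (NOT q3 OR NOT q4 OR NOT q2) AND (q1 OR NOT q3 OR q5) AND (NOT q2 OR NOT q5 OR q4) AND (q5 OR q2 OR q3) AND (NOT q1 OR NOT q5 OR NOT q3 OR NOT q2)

2

There are 2^5 = 32 truth assignments over (q1, q2, q3, q4, q5).
Split on q2. With q2 = true, the clauses containing q2 are satisfied and NOT q2 drops from the rest; 0 of the 2^4 = 16 assignments to the other variables satisfy what remains.
With q2 = false, by the same count on the reduced clause set, 2 assignments work.
(One model: q1=T, q2=F, q3=F, q4=T, q5=T.)
Total: 0 + 2 = 2.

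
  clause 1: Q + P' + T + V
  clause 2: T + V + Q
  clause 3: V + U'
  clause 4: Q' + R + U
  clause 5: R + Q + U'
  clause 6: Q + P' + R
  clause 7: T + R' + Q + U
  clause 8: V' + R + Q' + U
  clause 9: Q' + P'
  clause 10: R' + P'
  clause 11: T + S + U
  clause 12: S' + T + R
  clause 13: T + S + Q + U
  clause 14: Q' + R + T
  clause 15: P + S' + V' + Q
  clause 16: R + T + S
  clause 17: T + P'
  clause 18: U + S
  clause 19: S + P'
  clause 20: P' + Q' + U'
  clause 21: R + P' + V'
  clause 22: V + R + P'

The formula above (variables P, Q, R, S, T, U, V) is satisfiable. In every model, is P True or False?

Suppose P = 1.
Unit clause (Q') forces Q = 0.
Unit clause (R) forces R = 1.
That conflicts with the unit clause (R').
So every satisfying assignment has P = False.

False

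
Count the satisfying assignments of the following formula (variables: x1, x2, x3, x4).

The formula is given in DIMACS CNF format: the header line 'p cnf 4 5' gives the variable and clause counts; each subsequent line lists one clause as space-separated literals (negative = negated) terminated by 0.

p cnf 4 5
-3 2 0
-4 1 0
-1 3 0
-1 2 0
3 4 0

3

There are 2^4 = 16 truth assignments over (x1, x2, x3, x4).
Split on x3. With x3 = True, the clauses containing x3 are satisfied and ¬x3 drops from the rest; 3 of the 2^3 = 8 assignments to the other variables satisfy what remains.
With x3 = False, by the same count on the reduced clause set, 0 assignments work.
Total: 3 + 0 = 3.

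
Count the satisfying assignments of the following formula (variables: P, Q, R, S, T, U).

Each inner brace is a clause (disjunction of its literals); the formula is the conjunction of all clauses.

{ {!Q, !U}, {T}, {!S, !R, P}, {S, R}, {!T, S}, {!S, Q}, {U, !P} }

1

There are 2^6 = 64 truth assignments over (P, Q, R, S, T, U).
Split on S. With S = true, the clauses containing S are satisfied and !S drops from the rest; 1 of the 2^5 = 32 assignments to the other variables satisfy what remains.
With S = false, by the same count on the reduced clause set, 0 assignments work.
(One model: P=F, Q=T, R=F, S=T, T=T, U=F.)
Total: 1 + 0 = 1.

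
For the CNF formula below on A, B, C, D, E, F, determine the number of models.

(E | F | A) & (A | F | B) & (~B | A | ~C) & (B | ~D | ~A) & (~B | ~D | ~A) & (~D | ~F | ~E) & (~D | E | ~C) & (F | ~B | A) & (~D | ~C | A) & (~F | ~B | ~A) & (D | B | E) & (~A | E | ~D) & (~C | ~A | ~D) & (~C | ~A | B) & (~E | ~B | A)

11

There are 2^6 = 64 truth assignments over (A, B, C, D, E, F).
Split on A. With A = 1, the clauses containing A are satisfied and ~A drops from the rest; 6 of the 2^5 = 32 assignments to the other variables satisfy what remains.
With A = 0, by the same count on the reduced clause set, 5 assignments work.
Total: 6 + 5 = 11.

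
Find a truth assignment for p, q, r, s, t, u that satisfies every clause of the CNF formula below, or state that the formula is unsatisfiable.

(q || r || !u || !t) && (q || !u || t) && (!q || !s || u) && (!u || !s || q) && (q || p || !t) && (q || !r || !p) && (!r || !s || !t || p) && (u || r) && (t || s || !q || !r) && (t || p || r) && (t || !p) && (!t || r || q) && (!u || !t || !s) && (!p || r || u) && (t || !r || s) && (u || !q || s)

Branch on u: set u = true.
Branch on q: set q = true.
Branch on t: set t = true.
(!s) alone gives s = false.
No clause remains; p, r are free.

p=false, q=true, r=false, s=false, t=true, u=true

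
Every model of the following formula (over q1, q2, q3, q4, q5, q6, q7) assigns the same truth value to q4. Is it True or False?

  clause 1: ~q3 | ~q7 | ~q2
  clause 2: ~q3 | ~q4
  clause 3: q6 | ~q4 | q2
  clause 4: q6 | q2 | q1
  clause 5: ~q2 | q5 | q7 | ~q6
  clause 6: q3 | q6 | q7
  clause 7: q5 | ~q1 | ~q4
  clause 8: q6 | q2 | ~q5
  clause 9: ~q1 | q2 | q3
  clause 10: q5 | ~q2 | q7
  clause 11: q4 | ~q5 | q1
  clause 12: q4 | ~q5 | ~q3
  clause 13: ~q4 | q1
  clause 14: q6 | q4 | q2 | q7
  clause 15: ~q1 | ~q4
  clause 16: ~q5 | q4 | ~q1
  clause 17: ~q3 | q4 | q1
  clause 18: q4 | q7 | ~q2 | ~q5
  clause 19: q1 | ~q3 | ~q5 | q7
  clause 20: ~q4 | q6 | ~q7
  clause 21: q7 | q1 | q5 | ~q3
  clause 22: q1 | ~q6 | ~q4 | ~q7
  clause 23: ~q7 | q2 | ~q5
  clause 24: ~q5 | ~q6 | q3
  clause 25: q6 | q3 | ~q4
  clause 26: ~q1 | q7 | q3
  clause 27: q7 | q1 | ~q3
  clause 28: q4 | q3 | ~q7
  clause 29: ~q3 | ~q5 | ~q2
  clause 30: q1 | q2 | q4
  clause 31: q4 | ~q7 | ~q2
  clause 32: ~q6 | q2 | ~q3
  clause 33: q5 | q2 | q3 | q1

False

Suppose q4 = 1.
From the singleton clause (~q3), q3 = 0.
From the singleton clause (q1), q1 = 1.
That conflicts with the unit clause (~q1).
So every satisfying assignment has q4 = False.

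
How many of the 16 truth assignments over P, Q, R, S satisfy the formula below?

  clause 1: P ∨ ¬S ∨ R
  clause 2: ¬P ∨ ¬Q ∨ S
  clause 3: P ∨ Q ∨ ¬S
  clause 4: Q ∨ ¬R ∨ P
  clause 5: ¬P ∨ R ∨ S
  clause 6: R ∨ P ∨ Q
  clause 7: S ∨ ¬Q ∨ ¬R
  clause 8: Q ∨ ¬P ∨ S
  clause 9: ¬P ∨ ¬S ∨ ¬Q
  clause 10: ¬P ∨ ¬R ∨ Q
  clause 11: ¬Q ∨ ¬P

There are 2^4 = 16 truth assignments over (P, Q, R, S).
Check each against the 11 clauses (columns in the order P, Q, R, S):
  F F F F  ✗ fails (R ∨ P ∨ Q)
  F F F T  ✗ fails (P ∨ ¬S ∨ R)
  F F T F  ✗ fails (Q ∨ ¬R ∨ P)
  F F T T  ✗ fails (P ∨ Q ∨ ¬S)
  F T F F  ✓ satisfies all
  F T F T  ✗ fails (P ∨ ¬S ∨ R)
  F T T F  ✗ fails (S ∨ ¬Q ∨ ¬R)
  F T T T  ✓ satisfies all
  T F F F  ✗ fails (¬P ∨ R ∨ S)
  T F F T  ✓ satisfies all
  T F T F  ✗ fails (Q ∨ ¬P ∨ S)
  T F T T  ✗ fails (¬P ∨ ¬R ∨ Q)
  T T F F  ✗ fails (¬P ∨ ¬Q ∨ S)
  T T F T  ✗ fails (¬P ∨ ¬S ∨ ¬Q)
  T T T F  ✗ fails (¬P ∨ ¬Q ∨ S)
  T T T T  ✗ fails (¬P ∨ ¬S ∨ ¬Q)
3 of the 16 rows are models.

3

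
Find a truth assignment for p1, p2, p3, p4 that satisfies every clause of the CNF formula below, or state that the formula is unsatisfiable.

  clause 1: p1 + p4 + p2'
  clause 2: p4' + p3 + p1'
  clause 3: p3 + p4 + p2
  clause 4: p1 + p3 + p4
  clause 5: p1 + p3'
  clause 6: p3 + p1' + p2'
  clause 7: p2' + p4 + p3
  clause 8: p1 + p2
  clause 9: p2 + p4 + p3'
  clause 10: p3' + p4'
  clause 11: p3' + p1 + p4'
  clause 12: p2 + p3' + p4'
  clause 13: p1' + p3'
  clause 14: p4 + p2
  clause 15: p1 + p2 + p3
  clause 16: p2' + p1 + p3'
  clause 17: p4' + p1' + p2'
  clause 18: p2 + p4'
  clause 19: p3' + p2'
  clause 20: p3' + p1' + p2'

Case p1 = 0:
(p3') alone gives p3 = 0.
(p4) alone gives p4 = 1.
(p2) alone gives p2 = 1.
This assignment satisfies each clause.

p1: 0; p2: 1; p3: 0; p4: 1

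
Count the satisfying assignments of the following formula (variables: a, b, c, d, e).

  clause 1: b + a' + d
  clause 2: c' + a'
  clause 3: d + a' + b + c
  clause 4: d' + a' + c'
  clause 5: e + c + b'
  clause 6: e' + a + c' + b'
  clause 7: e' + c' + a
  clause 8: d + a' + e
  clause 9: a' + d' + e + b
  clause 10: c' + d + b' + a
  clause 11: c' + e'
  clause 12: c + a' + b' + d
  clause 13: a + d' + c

8

There are 2^5 = 32 truth assignments over (a, b, c, d, e).
Split on c. With c = 1, the clauses containing c are satisfied and c' drops from the rest; 3 of the 2^4 = 16 assignments to the other variables satisfy what remains.
With c = 0, by the same count on the reduced clause set, 5 assignments work.
(One model: a=F, b=F, c=F, d=F, e=F.)
Total: 3 + 5 = 8.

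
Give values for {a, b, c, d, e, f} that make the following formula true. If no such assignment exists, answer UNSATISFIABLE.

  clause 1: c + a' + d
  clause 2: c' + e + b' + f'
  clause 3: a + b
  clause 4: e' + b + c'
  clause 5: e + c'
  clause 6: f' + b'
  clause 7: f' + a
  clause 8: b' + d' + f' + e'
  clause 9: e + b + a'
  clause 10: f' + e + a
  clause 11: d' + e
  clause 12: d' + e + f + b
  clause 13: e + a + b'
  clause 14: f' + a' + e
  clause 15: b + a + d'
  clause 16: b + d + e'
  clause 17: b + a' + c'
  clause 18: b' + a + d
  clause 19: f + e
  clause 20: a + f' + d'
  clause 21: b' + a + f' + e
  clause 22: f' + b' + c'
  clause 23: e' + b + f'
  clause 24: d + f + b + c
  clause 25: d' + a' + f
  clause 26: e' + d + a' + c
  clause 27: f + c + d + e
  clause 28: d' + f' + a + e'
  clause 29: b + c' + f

a: 0, b: 1, c: 0, d: 1, e: 1, f: 0

Case a = 0:
Unit clause (b) forces b = 1.
Unit clause (f') forces f = 0.
Unit clause (e) forces e = 1.
Unit clause (d) forces d = 1.
Every clause is now satisfied; c is unconstrained.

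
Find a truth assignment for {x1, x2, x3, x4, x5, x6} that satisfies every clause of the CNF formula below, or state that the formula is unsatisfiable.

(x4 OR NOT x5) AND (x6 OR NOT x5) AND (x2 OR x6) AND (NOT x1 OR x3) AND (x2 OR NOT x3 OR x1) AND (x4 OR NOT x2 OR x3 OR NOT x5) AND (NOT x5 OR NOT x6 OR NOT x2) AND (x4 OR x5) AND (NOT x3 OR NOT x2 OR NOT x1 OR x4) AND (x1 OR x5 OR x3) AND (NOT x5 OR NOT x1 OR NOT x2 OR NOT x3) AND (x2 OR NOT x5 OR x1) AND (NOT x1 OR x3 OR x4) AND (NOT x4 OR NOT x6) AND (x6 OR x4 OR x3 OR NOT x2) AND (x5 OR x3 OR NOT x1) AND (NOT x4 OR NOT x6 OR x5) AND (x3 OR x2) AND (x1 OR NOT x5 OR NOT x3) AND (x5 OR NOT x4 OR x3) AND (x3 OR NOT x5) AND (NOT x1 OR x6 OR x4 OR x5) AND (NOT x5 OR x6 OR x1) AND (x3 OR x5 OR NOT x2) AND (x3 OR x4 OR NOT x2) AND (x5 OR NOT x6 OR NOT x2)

x1: true; x2: true; x3: true; x4: true; x5: false; x6: false

Suppose x4 = true.
Unit clause (NOT x6) forces x6 = false.
Unit clause (NOT x5) forces x5 = false.
Unit clause (x2) forces x2 = true.
Unit clause (x3) forces x3 = true.
All clauses hold; x1 can take either value.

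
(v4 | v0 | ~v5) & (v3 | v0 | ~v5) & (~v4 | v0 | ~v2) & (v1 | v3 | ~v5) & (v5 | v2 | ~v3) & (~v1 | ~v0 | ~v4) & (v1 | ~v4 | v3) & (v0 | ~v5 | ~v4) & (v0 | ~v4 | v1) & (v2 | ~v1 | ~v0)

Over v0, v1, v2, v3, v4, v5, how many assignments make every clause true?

There are 2^6 = 64 truth assignments over (v0, v1, v2, v3, v4, v5).
Split on v5. With v5 = 1, the clauses containing v5 are satisfied and ~v5 drops from the rest; 6 of the 2^5 = 32 assignments to the other variables satisfy what remains.
With v5 = 0, by the same count on the reduced clause set, 13 assignments work.
Total: 6 + 13 = 19.

19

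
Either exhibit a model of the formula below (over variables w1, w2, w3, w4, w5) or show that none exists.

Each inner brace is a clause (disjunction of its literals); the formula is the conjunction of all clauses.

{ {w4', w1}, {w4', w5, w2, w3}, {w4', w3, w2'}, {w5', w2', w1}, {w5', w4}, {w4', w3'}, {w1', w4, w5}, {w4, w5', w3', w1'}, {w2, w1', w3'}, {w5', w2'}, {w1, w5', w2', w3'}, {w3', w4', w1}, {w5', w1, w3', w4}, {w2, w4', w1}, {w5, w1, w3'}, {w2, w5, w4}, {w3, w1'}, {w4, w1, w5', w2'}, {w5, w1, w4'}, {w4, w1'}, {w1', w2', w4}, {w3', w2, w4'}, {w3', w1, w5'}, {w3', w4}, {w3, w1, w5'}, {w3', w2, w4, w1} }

w1 ↦ 0; w2 ↦ 1; w3 ↦ 0; w4 ↦ 0; w5 ↦ 0

Try w4 = 0.
(w5') alone gives w5 = 0.
(w1') alone gives w1 = 0.
(w3') alone gives w3 = 0.
(w2) alone gives w2 = 1.
This assignment satisfies each clause.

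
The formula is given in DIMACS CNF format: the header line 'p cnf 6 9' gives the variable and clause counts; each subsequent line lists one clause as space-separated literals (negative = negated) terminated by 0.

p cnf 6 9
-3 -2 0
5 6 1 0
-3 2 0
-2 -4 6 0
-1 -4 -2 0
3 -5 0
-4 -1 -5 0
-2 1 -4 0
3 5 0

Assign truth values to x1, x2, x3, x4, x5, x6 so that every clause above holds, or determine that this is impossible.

Try x3 = False.
Unit clause (¬x5) forces x5 = False.
But (x5) is also a unit clause — contradiction.
Undo x3 and try x3 = True.
Unit clause (¬x2) forces x2 = False.
But (x2) is also a unit clause — contradiction.
Neither x3 = True nor x3 = False works.

UNSATISFIABLE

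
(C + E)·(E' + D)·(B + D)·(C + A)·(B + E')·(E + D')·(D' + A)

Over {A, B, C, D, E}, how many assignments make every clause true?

4

There are 2^5 = 32 truth assignments over (A, B, C, D, E).
Split on A. With A = 1, the clauses containing A are satisfied and A' drops from the rest; 3 of the 2^4 = 16 assignments to the other variables satisfy what remains.
With A = 0, by the same count on the reduced clause set, 1 assignment works.
(One model: A=F, B=T, C=T, D=F, E=F.)
Total: 3 + 1 = 4.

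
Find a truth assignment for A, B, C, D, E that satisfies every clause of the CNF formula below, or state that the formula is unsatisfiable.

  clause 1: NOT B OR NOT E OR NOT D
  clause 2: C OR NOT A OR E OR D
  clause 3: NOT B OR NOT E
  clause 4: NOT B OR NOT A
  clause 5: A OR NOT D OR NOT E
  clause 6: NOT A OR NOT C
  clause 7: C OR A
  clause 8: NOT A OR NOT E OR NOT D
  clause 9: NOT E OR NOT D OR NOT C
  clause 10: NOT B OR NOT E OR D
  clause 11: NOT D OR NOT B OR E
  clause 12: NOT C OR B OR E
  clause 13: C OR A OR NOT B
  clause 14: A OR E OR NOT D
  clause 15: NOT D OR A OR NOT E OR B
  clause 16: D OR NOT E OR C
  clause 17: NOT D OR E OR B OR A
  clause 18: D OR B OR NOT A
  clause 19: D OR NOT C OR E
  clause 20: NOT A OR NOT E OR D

Case B = false:
Case A = true:
The clause (NOT C) is unit, so C = false.
The clause (D) is unit, so D = true.
The clause (NOT E) is unit, so E = false.
Every clause now holds.

A: true, B: false, C: false, D: true, E: false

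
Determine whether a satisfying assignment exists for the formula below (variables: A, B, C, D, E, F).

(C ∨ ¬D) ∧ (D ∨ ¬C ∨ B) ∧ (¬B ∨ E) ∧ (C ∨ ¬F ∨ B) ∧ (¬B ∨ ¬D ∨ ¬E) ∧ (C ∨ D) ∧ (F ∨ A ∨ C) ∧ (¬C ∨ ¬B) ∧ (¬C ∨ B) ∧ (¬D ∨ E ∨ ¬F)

Try C = True.
The clause (¬B) is unit, so B = False.
But (B) is also a unit clause — contradiction.
Backtrack on C: now try C = False.
The clause (¬D) is unit, so D = False.
But (D) is also a unit clause — contradiction.
Neither C = True nor C = False works.
No assignment satisfies every clause.

No, unsatisfiable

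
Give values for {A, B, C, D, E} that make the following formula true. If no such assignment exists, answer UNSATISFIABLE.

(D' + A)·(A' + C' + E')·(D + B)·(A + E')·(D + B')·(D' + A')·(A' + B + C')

UNSATISFIABLE

Try D = 0.
(B) alone gives B = 1.
But (B') is also a unit clause — contradiction.
Undo D and try D = 1.
(A) alone gives A = 1.
But (A') is also a unit clause — contradiction.
Either choice for D ends in contradiction.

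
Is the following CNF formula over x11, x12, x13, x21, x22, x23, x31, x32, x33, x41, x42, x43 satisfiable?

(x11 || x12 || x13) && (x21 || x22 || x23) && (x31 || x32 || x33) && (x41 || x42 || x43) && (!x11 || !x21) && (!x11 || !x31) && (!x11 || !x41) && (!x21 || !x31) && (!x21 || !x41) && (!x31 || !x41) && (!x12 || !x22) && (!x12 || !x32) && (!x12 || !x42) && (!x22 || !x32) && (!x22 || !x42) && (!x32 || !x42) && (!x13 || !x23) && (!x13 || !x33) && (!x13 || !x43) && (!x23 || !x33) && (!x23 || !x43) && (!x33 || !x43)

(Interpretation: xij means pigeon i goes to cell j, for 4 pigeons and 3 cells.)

No

Try x11 = false.
Try x12 = true.
(!x22) alone gives x22 = false.
(!x32) alone gives x32 = false.
(!x42) alone gives x42 = false.
Try x21 = true.
(!x31) alone gives x31 = false.
(x33) alone gives x33 = true.
(!x41) alone gives x41 = false.
(x43) alone gives x43 = true.
But (!x43) is also a unit clause — contradiction.
So x21 must be the other value — set x21 = false.
(x23) alone gives x23 = true.
(!x13) alone gives x13 = false.
(!x33) alone gives x33 = false.
(x31) alone gives x31 = true.
(!x41) alone gives x41 = false.
(x43) alone gives x43 = true.
But (!x43) is also a unit clause — contradiction.
Both values of x21 lead to a conflict.
So x12 must be the other value — set x12 = false.
(x13) alone gives x13 = true.
(!x23) alone gives x23 = false.
(!x33) alone gives x33 = false.
(!x43) alone gives x43 = false.
Try x21 = true.
(!x31) alone gives x31 = false.
(x32) alone gives x32 = true.
(!x41) alone gives x41 = false.
(x42) alone gives x42 = true.
But (!x42) is also a unit clause — contradiction.
So x21 must be the other value — set x21 = false.
(x22) alone gives x22 = true.
(!x32) alone gives x32 = false.
(x31) alone gives x31 = true.
(!x41) alone gives x41 = false.
(x42) alone gives x42 = true.
But (!x42) is also a unit clause — contradiction.
Both values of x21 lead to a conflict.
Both values of x12 lead to a conflict.
So x11 must be the other value — set x11 = true.
(!x21) alone gives x21 = false.
(!x31) alone gives x31 = false.
(!x41) alone gives x41 = false.
Try x22 = true.
(!x12) alone gives x12 = false.
(!x32) alone gives x32 = false.
(x33) alone gives x33 = true.
(!x42) alone gives x42 = false.
(x43) alone gives x43 = true.
But (!x43) is also a unit clause — contradiction.
So x22 must be the other value — set x22 = false.
(x23) alone gives x23 = true.
(!x13) alone gives x13 = false.
(!x33) alone gives x33 = false.
(x32) alone gives x32 = true.
(!x12) alone gives x12 = false.
(!x42) alone gives x42 = false.
(x43) alone gives x43 = true.
But (!x43) is also a unit clause — contradiction.
Both values of x22 lead to a conflict.
Both values of x11 lead to a conflict.
No assignment satisfies every clause.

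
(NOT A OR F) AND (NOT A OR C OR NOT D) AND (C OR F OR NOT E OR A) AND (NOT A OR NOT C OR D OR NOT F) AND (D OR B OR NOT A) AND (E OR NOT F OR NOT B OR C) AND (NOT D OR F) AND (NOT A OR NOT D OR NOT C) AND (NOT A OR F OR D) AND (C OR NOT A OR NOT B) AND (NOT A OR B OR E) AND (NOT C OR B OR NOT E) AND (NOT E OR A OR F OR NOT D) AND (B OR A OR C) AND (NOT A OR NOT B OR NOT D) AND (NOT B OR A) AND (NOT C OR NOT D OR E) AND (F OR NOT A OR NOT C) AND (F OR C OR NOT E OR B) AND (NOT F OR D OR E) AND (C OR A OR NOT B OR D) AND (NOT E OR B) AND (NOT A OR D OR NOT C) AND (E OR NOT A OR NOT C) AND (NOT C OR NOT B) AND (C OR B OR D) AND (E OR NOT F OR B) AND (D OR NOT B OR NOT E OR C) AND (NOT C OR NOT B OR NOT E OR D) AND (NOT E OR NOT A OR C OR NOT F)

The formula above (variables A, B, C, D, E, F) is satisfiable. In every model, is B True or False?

Suppose B = true.
From the singleton clause (A), A = true.
From the singleton clause (F), F = true.
From the singleton clause (C), C = true.
But (NOT C) is also a unit clause — contradiction.
So every satisfying assignment has B = False.

False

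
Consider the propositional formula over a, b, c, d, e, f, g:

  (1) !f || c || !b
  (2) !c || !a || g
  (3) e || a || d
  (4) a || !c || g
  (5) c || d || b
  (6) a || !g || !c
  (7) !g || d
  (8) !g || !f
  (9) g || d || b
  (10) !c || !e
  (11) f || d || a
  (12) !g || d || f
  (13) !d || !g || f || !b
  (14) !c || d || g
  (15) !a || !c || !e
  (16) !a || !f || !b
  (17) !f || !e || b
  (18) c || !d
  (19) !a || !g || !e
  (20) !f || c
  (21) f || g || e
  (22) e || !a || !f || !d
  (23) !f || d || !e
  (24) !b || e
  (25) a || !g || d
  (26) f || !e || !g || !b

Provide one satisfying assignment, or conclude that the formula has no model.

Branch on g: set g = false.
Branch on c: set c = false.
The clause (!d) is unit, so d = false.
The clause (b) is unit, so b = true.
The clause (!f) is unit, so f = false.
The clause (a) is unit, so a = true.
The clause (e) is unit, so e = true.
This assignment satisfies each clause.

a: true, b: true, c: false, d: false, e: true, f: false, g: false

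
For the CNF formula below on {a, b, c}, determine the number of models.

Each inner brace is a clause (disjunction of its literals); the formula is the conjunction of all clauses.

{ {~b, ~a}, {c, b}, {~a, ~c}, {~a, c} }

There are 2^3 = 8 truth assignments over (a, b, c).
Check each against the 4 clauses (columns in the order a, b, c):
  F F F  ✗ fails (c | b)
  F F T  ✓ satisfies all
  F T F  ✓ satisfies all
  F T T  ✓ satisfies all
  T F F  ✗ fails (c | b)
  T F T  ✗ fails (~a | ~c)
  T T F  ✗ fails (~b | ~a)
  T T T  ✗ fails (~b | ~a)
3 of the 8 rows are models.

3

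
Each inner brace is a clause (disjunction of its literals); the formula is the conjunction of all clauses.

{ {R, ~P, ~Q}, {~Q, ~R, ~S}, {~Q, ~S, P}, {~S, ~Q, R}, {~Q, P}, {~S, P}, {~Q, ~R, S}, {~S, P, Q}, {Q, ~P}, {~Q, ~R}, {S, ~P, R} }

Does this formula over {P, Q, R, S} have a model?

Yes

Branch on Q: set Q = 0.
(~P) alone gives P = 0.
(~S) alone gives S = 0.
Every clause is now satisfied; R is unconstrained.
A satisfying assignment: P=0,  Q=0,  R=1,  S=0.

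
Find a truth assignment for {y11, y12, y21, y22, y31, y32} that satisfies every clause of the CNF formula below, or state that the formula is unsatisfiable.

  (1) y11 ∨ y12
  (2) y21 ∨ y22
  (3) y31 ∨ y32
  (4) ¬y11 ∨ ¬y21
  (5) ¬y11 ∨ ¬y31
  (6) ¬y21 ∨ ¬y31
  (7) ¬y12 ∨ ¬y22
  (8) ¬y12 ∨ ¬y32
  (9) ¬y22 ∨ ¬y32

UNSATISFIABLE

Branch on y11: set y11 = True.
(¬y21) alone gives y21 = False.
(y22) alone gives y22 = True.
(¬y31) alone gives y31 = False.
(y32) alone gives y32 = True.
Now (¬y32) is unsatisfied and unit — conflict.
That branch fails; take y11 = False instead.
(y12) alone gives y12 = True.
(¬y22) alone gives y22 = False.
(y21) alone gives y21 = True.
(¬y31) alone gives y31 = False.
(y32) alone gives y32 = True.
Now (¬y32) is unsatisfied and unit — conflict.
Either choice for y11 ends in contradiction.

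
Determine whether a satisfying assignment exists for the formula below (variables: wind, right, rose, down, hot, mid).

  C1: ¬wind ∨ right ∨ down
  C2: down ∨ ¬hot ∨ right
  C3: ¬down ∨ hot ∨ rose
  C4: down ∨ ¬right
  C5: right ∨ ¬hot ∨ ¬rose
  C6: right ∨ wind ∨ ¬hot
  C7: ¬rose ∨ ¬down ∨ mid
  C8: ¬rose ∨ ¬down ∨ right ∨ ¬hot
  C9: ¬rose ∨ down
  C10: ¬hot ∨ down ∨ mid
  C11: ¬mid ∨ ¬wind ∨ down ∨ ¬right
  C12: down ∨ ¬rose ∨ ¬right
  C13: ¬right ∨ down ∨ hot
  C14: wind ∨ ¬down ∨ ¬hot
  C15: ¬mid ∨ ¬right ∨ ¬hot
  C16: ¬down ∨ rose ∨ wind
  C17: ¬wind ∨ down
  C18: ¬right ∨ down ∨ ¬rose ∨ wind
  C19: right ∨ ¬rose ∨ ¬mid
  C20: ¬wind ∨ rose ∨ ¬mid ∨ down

Suppose down = False.
From the singleton clause (¬right), right = False.
From the singleton clause (¬wind), wind = False.
From the singleton clause (¬hot), hot = False.
From the singleton clause (¬rose), rose = False.
All clauses hold; mid can take either value.
A satisfying assignment: wind: False, right: False, rose: False, down: False, hot: False, mid: True.

Yes, satisfiable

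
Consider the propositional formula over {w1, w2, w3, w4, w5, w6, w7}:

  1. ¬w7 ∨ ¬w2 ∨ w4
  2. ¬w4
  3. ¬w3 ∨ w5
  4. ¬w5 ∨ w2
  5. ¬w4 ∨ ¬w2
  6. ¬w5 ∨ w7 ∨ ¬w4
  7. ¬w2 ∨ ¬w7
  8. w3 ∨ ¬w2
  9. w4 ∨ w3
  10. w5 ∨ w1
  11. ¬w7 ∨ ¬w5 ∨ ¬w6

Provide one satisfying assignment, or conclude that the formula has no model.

w1 ↦ True,  w2 ↦ True,  w3 ↦ True,  w4 ↦ False,  w5 ↦ True,  w6 ↦ True,  w7 ↦ False

Unit clause (¬w4) forces w4 = False.
Unit clause (w3) forces w3 = True.
Unit clause (w5) forces w5 = True.
Unit clause (w2) forces w2 = True.
Unit clause (¬w7) forces w7 = False.
Every clause is now satisfied; w1, w6 are unconstrained.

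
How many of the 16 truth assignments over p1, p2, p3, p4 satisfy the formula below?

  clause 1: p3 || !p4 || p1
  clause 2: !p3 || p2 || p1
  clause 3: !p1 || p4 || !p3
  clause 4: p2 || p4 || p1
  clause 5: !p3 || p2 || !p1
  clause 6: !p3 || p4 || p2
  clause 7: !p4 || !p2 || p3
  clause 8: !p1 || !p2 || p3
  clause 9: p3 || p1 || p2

6

There are 2^4 = 16 truth assignments over (p1, p2, p3, p4).
Check each against the 9 clauses (columns in the order p1, p2, p3, p4):
  F F F F  ✗ fails (p2 || p4 || p1)
  F F F T  ✗ fails (p3 || !p4 || p1)
  F F T F  ✗ fails (!p3 || p2 || p1)
  F F T T  ✗ fails (!p3 || p2 || p1)
  F T F F  ✓ satisfies all
  F T F T  ✗ fails (p3 || !p4 || p1)
  F T T F  ✓ satisfies all
  F T T T  ✓ satisfies all
  T F F F  ✓ satisfies all
  T F F T  ✓ satisfies all
  T F T F  ✗ fails (!p1 || p4 || !p3)
  T F T T  ✗ fails (!p3 || p2 || !p1)
  T T F F  ✗ fails (!p1 || !p2 || p3)
  T T F T  ✗ fails (!p4 || !p2 || p3)
  T T T F  ✗ fails (!p1 || p4 || !p3)
  T T T T  ✓ satisfies all
6 of the 16 rows are models.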